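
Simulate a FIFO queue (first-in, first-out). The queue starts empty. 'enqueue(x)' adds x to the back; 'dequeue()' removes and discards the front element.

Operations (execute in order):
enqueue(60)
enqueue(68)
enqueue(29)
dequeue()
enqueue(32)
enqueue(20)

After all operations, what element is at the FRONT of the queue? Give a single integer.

enqueue(60): queue = [60]
enqueue(68): queue = [60, 68]
enqueue(29): queue = [60, 68, 29]
dequeue(): queue = [68, 29]
enqueue(32): queue = [68, 29, 32]
enqueue(20): queue = [68, 29, 32, 20]

Answer: 68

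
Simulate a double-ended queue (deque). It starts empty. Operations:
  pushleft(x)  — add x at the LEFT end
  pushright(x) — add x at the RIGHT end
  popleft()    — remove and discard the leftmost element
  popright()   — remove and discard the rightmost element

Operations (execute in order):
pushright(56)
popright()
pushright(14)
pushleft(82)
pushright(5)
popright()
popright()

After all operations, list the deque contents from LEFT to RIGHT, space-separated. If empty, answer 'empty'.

Answer: 82

Derivation:
pushright(56): [56]
popright(): []
pushright(14): [14]
pushleft(82): [82, 14]
pushright(5): [82, 14, 5]
popright(): [82, 14]
popright(): [82]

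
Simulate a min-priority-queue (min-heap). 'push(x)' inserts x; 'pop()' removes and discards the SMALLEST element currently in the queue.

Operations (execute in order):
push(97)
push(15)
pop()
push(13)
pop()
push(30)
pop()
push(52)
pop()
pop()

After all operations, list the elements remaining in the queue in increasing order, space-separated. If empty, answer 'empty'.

push(97): heap contents = [97]
push(15): heap contents = [15, 97]
pop() → 15: heap contents = [97]
push(13): heap contents = [13, 97]
pop() → 13: heap contents = [97]
push(30): heap contents = [30, 97]
pop() → 30: heap contents = [97]
push(52): heap contents = [52, 97]
pop() → 52: heap contents = [97]
pop() → 97: heap contents = []

Answer: empty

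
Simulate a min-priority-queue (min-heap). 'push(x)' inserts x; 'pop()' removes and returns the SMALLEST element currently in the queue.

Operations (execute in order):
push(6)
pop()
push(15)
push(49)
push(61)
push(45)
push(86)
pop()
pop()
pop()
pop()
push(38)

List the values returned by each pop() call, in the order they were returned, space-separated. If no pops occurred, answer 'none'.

push(6): heap contents = [6]
pop() → 6: heap contents = []
push(15): heap contents = [15]
push(49): heap contents = [15, 49]
push(61): heap contents = [15, 49, 61]
push(45): heap contents = [15, 45, 49, 61]
push(86): heap contents = [15, 45, 49, 61, 86]
pop() → 15: heap contents = [45, 49, 61, 86]
pop() → 45: heap contents = [49, 61, 86]
pop() → 49: heap contents = [61, 86]
pop() → 61: heap contents = [86]
push(38): heap contents = [38, 86]

Answer: 6 15 45 49 61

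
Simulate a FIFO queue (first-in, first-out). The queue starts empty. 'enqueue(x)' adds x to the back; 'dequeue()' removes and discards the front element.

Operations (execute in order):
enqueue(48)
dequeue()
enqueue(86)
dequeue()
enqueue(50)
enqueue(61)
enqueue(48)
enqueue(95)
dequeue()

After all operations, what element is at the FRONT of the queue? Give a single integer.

enqueue(48): queue = [48]
dequeue(): queue = []
enqueue(86): queue = [86]
dequeue(): queue = []
enqueue(50): queue = [50]
enqueue(61): queue = [50, 61]
enqueue(48): queue = [50, 61, 48]
enqueue(95): queue = [50, 61, 48, 95]
dequeue(): queue = [61, 48, 95]

Answer: 61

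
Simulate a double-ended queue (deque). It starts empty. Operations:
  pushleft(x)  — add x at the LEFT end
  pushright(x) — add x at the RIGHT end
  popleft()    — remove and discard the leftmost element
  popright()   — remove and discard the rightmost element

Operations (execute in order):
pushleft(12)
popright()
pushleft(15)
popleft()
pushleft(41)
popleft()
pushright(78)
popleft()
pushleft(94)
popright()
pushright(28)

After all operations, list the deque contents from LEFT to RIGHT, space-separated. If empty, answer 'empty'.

Answer: 28

Derivation:
pushleft(12): [12]
popright(): []
pushleft(15): [15]
popleft(): []
pushleft(41): [41]
popleft(): []
pushright(78): [78]
popleft(): []
pushleft(94): [94]
popright(): []
pushright(28): [28]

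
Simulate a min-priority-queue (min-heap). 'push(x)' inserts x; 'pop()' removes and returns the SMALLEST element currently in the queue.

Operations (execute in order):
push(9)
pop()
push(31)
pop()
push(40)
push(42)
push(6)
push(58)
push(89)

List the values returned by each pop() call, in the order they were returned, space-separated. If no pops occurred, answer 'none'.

Answer: 9 31

Derivation:
push(9): heap contents = [9]
pop() → 9: heap contents = []
push(31): heap contents = [31]
pop() → 31: heap contents = []
push(40): heap contents = [40]
push(42): heap contents = [40, 42]
push(6): heap contents = [6, 40, 42]
push(58): heap contents = [6, 40, 42, 58]
push(89): heap contents = [6, 40, 42, 58, 89]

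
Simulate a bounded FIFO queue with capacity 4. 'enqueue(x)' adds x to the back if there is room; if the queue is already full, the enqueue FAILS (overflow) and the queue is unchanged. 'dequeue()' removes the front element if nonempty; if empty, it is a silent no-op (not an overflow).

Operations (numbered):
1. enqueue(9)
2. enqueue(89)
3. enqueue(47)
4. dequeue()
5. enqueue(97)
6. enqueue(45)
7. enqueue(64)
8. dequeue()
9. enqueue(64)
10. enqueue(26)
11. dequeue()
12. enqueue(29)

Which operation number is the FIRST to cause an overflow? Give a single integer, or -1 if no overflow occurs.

Answer: 7

Derivation:
1. enqueue(9): size=1
2. enqueue(89): size=2
3. enqueue(47): size=3
4. dequeue(): size=2
5. enqueue(97): size=3
6. enqueue(45): size=4
7. enqueue(64): size=4=cap → OVERFLOW (fail)
8. dequeue(): size=3
9. enqueue(64): size=4
10. enqueue(26): size=4=cap → OVERFLOW (fail)
11. dequeue(): size=3
12. enqueue(29): size=4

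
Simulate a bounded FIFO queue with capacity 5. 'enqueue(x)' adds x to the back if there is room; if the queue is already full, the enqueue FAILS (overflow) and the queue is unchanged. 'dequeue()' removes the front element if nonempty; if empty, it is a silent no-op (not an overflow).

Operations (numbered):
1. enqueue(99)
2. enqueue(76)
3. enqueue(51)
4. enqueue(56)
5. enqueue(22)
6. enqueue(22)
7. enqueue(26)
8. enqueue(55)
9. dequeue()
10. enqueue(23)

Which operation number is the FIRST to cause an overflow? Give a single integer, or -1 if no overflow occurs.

Answer: 6

Derivation:
1. enqueue(99): size=1
2. enqueue(76): size=2
3. enqueue(51): size=3
4. enqueue(56): size=4
5. enqueue(22): size=5
6. enqueue(22): size=5=cap → OVERFLOW (fail)
7. enqueue(26): size=5=cap → OVERFLOW (fail)
8. enqueue(55): size=5=cap → OVERFLOW (fail)
9. dequeue(): size=4
10. enqueue(23): size=5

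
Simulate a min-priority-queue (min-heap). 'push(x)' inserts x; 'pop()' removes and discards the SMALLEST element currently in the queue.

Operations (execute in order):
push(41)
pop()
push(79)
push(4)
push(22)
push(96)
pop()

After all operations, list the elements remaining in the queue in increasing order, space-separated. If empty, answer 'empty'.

Answer: 22 79 96

Derivation:
push(41): heap contents = [41]
pop() → 41: heap contents = []
push(79): heap contents = [79]
push(4): heap contents = [4, 79]
push(22): heap contents = [4, 22, 79]
push(96): heap contents = [4, 22, 79, 96]
pop() → 4: heap contents = [22, 79, 96]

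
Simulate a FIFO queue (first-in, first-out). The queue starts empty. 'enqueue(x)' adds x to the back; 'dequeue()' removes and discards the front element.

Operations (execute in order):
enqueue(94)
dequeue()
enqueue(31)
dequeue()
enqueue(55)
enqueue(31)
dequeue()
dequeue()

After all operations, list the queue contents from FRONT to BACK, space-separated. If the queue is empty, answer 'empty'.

Answer: empty

Derivation:
enqueue(94): [94]
dequeue(): []
enqueue(31): [31]
dequeue(): []
enqueue(55): [55]
enqueue(31): [55, 31]
dequeue(): [31]
dequeue(): []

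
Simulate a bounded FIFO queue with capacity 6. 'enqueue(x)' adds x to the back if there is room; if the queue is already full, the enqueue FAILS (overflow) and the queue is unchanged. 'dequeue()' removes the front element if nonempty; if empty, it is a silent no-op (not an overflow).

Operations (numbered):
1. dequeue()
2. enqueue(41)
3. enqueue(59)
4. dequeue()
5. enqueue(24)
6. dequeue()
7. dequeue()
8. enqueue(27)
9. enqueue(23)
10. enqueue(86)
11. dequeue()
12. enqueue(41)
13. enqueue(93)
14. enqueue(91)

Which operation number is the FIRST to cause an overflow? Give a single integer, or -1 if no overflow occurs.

Answer: -1

Derivation:
1. dequeue(): empty, no-op, size=0
2. enqueue(41): size=1
3. enqueue(59): size=2
4. dequeue(): size=1
5. enqueue(24): size=2
6. dequeue(): size=1
7. dequeue(): size=0
8. enqueue(27): size=1
9. enqueue(23): size=2
10. enqueue(86): size=3
11. dequeue(): size=2
12. enqueue(41): size=3
13. enqueue(93): size=4
14. enqueue(91): size=5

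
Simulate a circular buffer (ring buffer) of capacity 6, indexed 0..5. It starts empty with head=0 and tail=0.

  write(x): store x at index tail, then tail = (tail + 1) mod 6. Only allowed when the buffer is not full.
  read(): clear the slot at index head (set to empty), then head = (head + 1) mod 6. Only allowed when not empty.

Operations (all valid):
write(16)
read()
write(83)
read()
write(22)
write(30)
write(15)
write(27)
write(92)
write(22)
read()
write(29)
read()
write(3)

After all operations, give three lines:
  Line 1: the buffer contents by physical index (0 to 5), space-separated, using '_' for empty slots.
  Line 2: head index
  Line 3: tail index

write(16): buf=[16 _ _ _ _ _], head=0, tail=1, size=1
read(): buf=[_ _ _ _ _ _], head=1, tail=1, size=0
write(83): buf=[_ 83 _ _ _ _], head=1, tail=2, size=1
read(): buf=[_ _ _ _ _ _], head=2, tail=2, size=0
write(22): buf=[_ _ 22 _ _ _], head=2, tail=3, size=1
write(30): buf=[_ _ 22 30 _ _], head=2, tail=4, size=2
write(15): buf=[_ _ 22 30 15 _], head=2, tail=5, size=3
write(27): buf=[_ _ 22 30 15 27], head=2, tail=0, size=4
write(92): buf=[92 _ 22 30 15 27], head=2, tail=1, size=5
write(22): buf=[92 22 22 30 15 27], head=2, tail=2, size=6
read(): buf=[92 22 _ 30 15 27], head=3, tail=2, size=5
write(29): buf=[92 22 29 30 15 27], head=3, tail=3, size=6
read(): buf=[92 22 29 _ 15 27], head=4, tail=3, size=5
write(3): buf=[92 22 29 3 15 27], head=4, tail=4, size=6

Answer: 92 22 29 3 15 27
4
4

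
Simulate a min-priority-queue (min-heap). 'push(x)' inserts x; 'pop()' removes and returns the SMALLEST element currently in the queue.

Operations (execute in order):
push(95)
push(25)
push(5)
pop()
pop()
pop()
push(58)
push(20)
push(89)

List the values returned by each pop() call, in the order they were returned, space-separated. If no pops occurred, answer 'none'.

push(95): heap contents = [95]
push(25): heap contents = [25, 95]
push(5): heap contents = [5, 25, 95]
pop() → 5: heap contents = [25, 95]
pop() → 25: heap contents = [95]
pop() → 95: heap contents = []
push(58): heap contents = [58]
push(20): heap contents = [20, 58]
push(89): heap contents = [20, 58, 89]

Answer: 5 25 95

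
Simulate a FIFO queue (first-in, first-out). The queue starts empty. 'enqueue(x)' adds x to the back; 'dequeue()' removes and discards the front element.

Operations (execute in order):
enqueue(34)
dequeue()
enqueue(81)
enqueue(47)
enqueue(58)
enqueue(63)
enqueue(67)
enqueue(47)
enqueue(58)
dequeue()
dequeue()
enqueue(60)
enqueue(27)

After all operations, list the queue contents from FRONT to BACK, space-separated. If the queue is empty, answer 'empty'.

enqueue(34): [34]
dequeue(): []
enqueue(81): [81]
enqueue(47): [81, 47]
enqueue(58): [81, 47, 58]
enqueue(63): [81, 47, 58, 63]
enqueue(67): [81, 47, 58, 63, 67]
enqueue(47): [81, 47, 58, 63, 67, 47]
enqueue(58): [81, 47, 58, 63, 67, 47, 58]
dequeue(): [47, 58, 63, 67, 47, 58]
dequeue(): [58, 63, 67, 47, 58]
enqueue(60): [58, 63, 67, 47, 58, 60]
enqueue(27): [58, 63, 67, 47, 58, 60, 27]

Answer: 58 63 67 47 58 60 27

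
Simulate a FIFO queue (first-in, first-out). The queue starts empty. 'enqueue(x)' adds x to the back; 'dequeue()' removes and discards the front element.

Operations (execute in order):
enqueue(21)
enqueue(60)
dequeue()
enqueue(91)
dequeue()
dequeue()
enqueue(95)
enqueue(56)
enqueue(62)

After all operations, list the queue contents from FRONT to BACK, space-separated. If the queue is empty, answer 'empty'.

Answer: 95 56 62

Derivation:
enqueue(21): [21]
enqueue(60): [21, 60]
dequeue(): [60]
enqueue(91): [60, 91]
dequeue(): [91]
dequeue(): []
enqueue(95): [95]
enqueue(56): [95, 56]
enqueue(62): [95, 56, 62]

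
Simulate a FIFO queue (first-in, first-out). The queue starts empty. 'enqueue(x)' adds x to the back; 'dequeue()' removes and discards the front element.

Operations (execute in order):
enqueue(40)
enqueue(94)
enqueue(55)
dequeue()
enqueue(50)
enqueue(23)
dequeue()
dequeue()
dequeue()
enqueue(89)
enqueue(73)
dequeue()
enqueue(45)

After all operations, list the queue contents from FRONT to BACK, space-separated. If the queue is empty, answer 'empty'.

Answer: 89 73 45

Derivation:
enqueue(40): [40]
enqueue(94): [40, 94]
enqueue(55): [40, 94, 55]
dequeue(): [94, 55]
enqueue(50): [94, 55, 50]
enqueue(23): [94, 55, 50, 23]
dequeue(): [55, 50, 23]
dequeue(): [50, 23]
dequeue(): [23]
enqueue(89): [23, 89]
enqueue(73): [23, 89, 73]
dequeue(): [89, 73]
enqueue(45): [89, 73, 45]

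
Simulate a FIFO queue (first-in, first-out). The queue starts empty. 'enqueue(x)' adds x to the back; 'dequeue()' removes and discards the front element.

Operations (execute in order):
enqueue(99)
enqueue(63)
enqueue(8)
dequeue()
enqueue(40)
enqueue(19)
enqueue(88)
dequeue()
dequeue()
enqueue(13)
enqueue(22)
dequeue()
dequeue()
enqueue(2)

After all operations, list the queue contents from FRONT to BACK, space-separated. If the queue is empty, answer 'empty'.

enqueue(99): [99]
enqueue(63): [99, 63]
enqueue(8): [99, 63, 8]
dequeue(): [63, 8]
enqueue(40): [63, 8, 40]
enqueue(19): [63, 8, 40, 19]
enqueue(88): [63, 8, 40, 19, 88]
dequeue(): [8, 40, 19, 88]
dequeue(): [40, 19, 88]
enqueue(13): [40, 19, 88, 13]
enqueue(22): [40, 19, 88, 13, 22]
dequeue(): [19, 88, 13, 22]
dequeue(): [88, 13, 22]
enqueue(2): [88, 13, 22, 2]

Answer: 88 13 22 2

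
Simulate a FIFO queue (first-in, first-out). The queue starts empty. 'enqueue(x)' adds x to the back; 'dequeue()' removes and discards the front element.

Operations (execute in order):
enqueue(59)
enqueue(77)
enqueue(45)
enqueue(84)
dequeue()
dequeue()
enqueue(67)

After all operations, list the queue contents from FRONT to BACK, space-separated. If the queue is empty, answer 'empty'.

Answer: 45 84 67

Derivation:
enqueue(59): [59]
enqueue(77): [59, 77]
enqueue(45): [59, 77, 45]
enqueue(84): [59, 77, 45, 84]
dequeue(): [77, 45, 84]
dequeue(): [45, 84]
enqueue(67): [45, 84, 67]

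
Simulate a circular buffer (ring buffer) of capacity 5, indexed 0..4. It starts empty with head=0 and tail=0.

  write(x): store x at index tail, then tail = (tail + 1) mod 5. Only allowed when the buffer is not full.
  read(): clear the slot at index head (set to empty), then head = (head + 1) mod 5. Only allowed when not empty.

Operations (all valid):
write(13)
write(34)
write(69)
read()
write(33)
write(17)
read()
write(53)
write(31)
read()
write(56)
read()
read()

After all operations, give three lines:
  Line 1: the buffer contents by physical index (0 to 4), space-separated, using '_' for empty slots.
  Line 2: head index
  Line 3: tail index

write(13): buf=[13 _ _ _ _], head=0, tail=1, size=1
write(34): buf=[13 34 _ _ _], head=0, tail=2, size=2
write(69): buf=[13 34 69 _ _], head=0, tail=3, size=3
read(): buf=[_ 34 69 _ _], head=1, tail=3, size=2
write(33): buf=[_ 34 69 33 _], head=1, tail=4, size=3
write(17): buf=[_ 34 69 33 17], head=1, tail=0, size=4
read(): buf=[_ _ 69 33 17], head=2, tail=0, size=3
write(53): buf=[53 _ 69 33 17], head=2, tail=1, size=4
write(31): buf=[53 31 69 33 17], head=2, tail=2, size=5
read(): buf=[53 31 _ 33 17], head=3, tail=2, size=4
write(56): buf=[53 31 56 33 17], head=3, tail=3, size=5
read(): buf=[53 31 56 _ 17], head=4, tail=3, size=4
read(): buf=[53 31 56 _ _], head=0, tail=3, size=3

Answer: 53 31 56 _ _
0
3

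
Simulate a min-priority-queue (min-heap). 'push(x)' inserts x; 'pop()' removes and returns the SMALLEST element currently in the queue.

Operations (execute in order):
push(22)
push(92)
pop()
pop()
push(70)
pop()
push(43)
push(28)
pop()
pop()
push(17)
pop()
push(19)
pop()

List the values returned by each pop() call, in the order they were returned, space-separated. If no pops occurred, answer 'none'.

push(22): heap contents = [22]
push(92): heap contents = [22, 92]
pop() → 22: heap contents = [92]
pop() → 92: heap contents = []
push(70): heap contents = [70]
pop() → 70: heap contents = []
push(43): heap contents = [43]
push(28): heap contents = [28, 43]
pop() → 28: heap contents = [43]
pop() → 43: heap contents = []
push(17): heap contents = [17]
pop() → 17: heap contents = []
push(19): heap contents = [19]
pop() → 19: heap contents = []

Answer: 22 92 70 28 43 17 19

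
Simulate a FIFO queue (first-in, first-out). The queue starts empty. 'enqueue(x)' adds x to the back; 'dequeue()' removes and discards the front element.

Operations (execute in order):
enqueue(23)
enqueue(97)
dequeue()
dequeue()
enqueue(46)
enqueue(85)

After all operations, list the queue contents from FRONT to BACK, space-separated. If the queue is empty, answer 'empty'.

Answer: 46 85

Derivation:
enqueue(23): [23]
enqueue(97): [23, 97]
dequeue(): [97]
dequeue(): []
enqueue(46): [46]
enqueue(85): [46, 85]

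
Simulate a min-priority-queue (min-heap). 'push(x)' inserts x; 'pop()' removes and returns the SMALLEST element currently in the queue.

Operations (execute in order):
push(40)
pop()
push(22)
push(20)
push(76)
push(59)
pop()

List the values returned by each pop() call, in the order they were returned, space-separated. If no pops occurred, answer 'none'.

Answer: 40 20

Derivation:
push(40): heap contents = [40]
pop() → 40: heap contents = []
push(22): heap contents = [22]
push(20): heap contents = [20, 22]
push(76): heap contents = [20, 22, 76]
push(59): heap contents = [20, 22, 59, 76]
pop() → 20: heap contents = [22, 59, 76]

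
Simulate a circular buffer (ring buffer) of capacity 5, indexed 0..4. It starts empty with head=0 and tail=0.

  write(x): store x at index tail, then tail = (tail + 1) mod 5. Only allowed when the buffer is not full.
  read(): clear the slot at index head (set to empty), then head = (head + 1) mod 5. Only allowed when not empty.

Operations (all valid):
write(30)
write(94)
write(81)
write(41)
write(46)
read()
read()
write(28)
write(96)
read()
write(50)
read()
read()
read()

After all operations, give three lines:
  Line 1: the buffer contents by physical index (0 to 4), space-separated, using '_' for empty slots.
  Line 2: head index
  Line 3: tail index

write(30): buf=[30 _ _ _ _], head=0, tail=1, size=1
write(94): buf=[30 94 _ _ _], head=0, tail=2, size=2
write(81): buf=[30 94 81 _ _], head=0, tail=3, size=3
write(41): buf=[30 94 81 41 _], head=0, tail=4, size=4
write(46): buf=[30 94 81 41 46], head=0, tail=0, size=5
read(): buf=[_ 94 81 41 46], head=1, tail=0, size=4
read(): buf=[_ _ 81 41 46], head=2, tail=0, size=3
write(28): buf=[28 _ 81 41 46], head=2, tail=1, size=4
write(96): buf=[28 96 81 41 46], head=2, tail=2, size=5
read(): buf=[28 96 _ 41 46], head=3, tail=2, size=4
write(50): buf=[28 96 50 41 46], head=3, tail=3, size=5
read(): buf=[28 96 50 _ 46], head=4, tail=3, size=4
read(): buf=[28 96 50 _ _], head=0, tail=3, size=3
read(): buf=[_ 96 50 _ _], head=1, tail=3, size=2

Answer: _ 96 50 _ _
1
3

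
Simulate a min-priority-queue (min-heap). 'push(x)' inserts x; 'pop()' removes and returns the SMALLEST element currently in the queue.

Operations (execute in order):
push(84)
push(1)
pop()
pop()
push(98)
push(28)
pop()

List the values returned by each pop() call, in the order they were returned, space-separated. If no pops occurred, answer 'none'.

push(84): heap contents = [84]
push(1): heap contents = [1, 84]
pop() → 1: heap contents = [84]
pop() → 84: heap contents = []
push(98): heap contents = [98]
push(28): heap contents = [28, 98]
pop() → 28: heap contents = [98]

Answer: 1 84 28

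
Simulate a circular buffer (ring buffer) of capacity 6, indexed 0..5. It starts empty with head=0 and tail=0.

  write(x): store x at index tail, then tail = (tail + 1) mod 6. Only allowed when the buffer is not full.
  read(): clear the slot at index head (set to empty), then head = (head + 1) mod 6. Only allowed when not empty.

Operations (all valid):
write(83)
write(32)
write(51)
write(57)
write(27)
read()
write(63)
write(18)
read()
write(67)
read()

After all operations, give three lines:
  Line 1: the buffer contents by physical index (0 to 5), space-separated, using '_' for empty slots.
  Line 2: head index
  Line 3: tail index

Answer: 18 67 _ 57 27 63
3
2

Derivation:
write(83): buf=[83 _ _ _ _ _], head=0, tail=1, size=1
write(32): buf=[83 32 _ _ _ _], head=0, tail=2, size=2
write(51): buf=[83 32 51 _ _ _], head=0, tail=3, size=3
write(57): buf=[83 32 51 57 _ _], head=0, tail=4, size=4
write(27): buf=[83 32 51 57 27 _], head=0, tail=5, size=5
read(): buf=[_ 32 51 57 27 _], head=1, tail=5, size=4
write(63): buf=[_ 32 51 57 27 63], head=1, tail=0, size=5
write(18): buf=[18 32 51 57 27 63], head=1, tail=1, size=6
read(): buf=[18 _ 51 57 27 63], head=2, tail=1, size=5
write(67): buf=[18 67 51 57 27 63], head=2, tail=2, size=6
read(): buf=[18 67 _ 57 27 63], head=3, tail=2, size=5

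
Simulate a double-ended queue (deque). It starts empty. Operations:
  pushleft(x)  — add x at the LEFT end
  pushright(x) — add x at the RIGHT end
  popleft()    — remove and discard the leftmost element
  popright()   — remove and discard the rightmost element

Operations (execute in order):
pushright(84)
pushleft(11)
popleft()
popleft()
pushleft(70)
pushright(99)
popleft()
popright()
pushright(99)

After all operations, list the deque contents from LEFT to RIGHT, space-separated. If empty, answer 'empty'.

pushright(84): [84]
pushleft(11): [11, 84]
popleft(): [84]
popleft(): []
pushleft(70): [70]
pushright(99): [70, 99]
popleft(): [99]
popright(): []
pushright(99): [99]

Answer: 99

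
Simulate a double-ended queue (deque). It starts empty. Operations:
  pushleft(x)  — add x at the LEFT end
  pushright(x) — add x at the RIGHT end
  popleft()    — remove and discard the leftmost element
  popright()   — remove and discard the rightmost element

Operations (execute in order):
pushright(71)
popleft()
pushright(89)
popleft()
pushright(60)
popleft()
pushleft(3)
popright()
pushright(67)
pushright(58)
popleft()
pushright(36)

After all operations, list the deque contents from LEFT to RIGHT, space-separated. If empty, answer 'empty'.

Answer: 58 36

Derivation:
pushright(71): [71]
popleft(): []
pushright(89): [89]
popleft(): []
pushright(60): [60]
popleft(): []
pushleft(3): [3]
popright(): []
pushright(67): [67]
pushright(58): [67, 58]
popleft(): [58]
pushright(36): [58, 36]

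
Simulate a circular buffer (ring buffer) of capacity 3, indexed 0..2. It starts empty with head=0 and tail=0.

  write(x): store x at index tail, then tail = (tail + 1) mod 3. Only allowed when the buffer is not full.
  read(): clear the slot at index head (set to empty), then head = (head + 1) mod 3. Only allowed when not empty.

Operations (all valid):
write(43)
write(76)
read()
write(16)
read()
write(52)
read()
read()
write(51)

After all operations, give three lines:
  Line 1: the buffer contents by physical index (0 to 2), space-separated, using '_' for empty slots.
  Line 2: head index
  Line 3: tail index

write(43): buf=[43 _ _], head=0, tail=1, size=1
write(76): buf=[43 76 _], head=0, tail=2, size=2
read(): buf=[_ 76 _], head=1, tail=2, size=1
write(16): buf=[_ 76 16], head=1, tail=0, size=2
read(): buf=[_ _ 16], head=2, tail=0, size=1
write(52): buf=[52 _ 16], head=2, tail=1, size=2
read(): buf=[52 _ _], head=0, tail=1, size=1
read(): buf=[_ _ _], head=1, tail=1, size=0
write(51): buf=[_ 51 _], head=1, tail=2, size=1

Answer: _ 51 _
1
2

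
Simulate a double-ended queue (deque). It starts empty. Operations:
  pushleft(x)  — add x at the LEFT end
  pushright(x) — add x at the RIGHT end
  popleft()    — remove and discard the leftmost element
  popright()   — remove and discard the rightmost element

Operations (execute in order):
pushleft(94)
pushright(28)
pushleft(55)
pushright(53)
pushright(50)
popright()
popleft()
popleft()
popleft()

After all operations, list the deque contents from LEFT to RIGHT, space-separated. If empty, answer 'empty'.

Answer: 53

Derivation:
pushleft(94): [94]
pushright(28): [94, 28]
pushleft(55): [55, 94, 28]
pushright(53): [55, 94, 28, 53]
pushright(50): [55, 94, 28, 53, 50]
popright(): [55, 94, 28, 53]
popleft(): [94, 28, 53]
popleft(): [28, 53]
popleft(): [53]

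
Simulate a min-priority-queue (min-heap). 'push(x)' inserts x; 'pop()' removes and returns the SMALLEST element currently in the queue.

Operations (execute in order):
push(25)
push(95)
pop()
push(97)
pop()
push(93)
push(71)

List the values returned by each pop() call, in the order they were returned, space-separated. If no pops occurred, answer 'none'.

push(25): heap contents = [25]
push(95): heap contents = [25, 95]
pop() → 25: heap contents = [95]
push(97): heap contents = [95, 97]
pop() → 95: heap contents = [97]
push(93): heap contents = [93, 97]
push(71): heap contents = [71, 93, 97]

Answer: 25 95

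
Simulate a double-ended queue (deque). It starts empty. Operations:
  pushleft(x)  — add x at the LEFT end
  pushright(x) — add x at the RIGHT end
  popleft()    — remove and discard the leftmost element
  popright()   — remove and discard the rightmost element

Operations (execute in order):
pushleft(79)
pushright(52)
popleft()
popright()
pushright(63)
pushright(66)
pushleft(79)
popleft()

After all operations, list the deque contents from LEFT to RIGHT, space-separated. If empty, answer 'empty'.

pushleft(79): [79]
pushright(52): [79, 52]
popleft(): [52]
popright(): []
pushright(63): [63]
pushright(66): [63, 66]
pushleft(79): [79, 63, 66]
popleft(): [63, 66]

Answer: 63 66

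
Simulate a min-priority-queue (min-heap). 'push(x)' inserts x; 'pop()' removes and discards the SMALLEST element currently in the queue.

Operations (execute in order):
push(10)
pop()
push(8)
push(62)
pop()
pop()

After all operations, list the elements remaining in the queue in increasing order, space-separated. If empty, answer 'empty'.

push(10): heap contents = [10]
pop() → 10: heap contents = []
push(8): heap contents = [8]
push(62): heap contents = [8, 62]
pop() → 8: heap contents = [62]
pop() → 62: heap contents = []

Answer: empty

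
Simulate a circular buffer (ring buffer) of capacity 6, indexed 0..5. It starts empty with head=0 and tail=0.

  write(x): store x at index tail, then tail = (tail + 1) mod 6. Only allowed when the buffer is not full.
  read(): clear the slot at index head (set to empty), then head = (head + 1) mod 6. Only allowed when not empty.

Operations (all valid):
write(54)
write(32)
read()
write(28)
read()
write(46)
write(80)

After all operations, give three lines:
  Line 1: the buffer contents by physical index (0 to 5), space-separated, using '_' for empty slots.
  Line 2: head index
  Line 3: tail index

Answer: _ _ 28 46 80 _
2
5

Derivation:
write(54): buf=[54 _ _ _ _ _], head=0, tail=1, size=1
write(32): buf=[54 32 _ _ _ _], head=0, tail=2, size=2
read(): buf=[_ 32 _ _ _ _], head=1, tail=2, size=1
write(28): buf=[_ 32 28 _ _ _], head=1, tail=3, size=2
read(): buf=[_ _ 28 _ _ _], head=2, tail=3, size=1
write(46): buf=[_ _ 28 46 _ _], head=2, tail=4, size=2
write(80): buf=[_ _ 28 46 80 _], head=2, tail=5, size=3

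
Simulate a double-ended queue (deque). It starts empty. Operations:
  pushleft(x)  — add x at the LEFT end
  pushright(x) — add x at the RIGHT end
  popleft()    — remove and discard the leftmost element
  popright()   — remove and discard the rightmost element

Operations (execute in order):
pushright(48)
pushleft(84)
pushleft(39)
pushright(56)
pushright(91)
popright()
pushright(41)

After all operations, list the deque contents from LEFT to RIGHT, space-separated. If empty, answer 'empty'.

pushright(48): [48]
pushleft(84): [84, 48]
pushleft(39): [39, 84, 48]
pushright(56): [39, 84, 48, 56]
pushright(91): [39, 84, 48, 56, 91]
popright(): [39, 84, 48, 56]
pushright(41): [39, 84, 48, 56, 41]

Answer: 39 84 48 56 41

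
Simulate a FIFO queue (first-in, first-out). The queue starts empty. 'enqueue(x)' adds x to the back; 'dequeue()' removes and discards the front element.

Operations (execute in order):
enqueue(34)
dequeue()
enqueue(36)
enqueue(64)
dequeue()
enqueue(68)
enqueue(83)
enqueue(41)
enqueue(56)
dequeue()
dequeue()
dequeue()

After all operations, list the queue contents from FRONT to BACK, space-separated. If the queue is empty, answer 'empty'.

Answer: 41 56

Derivation:
enqueue(34): [34]
dequeue(): []
enqueue(36): [36]
enqueue(64): [36, 64]
dequeue(): [64]
enqueue(68): [64, 68]
enqueue(83): [64, 68, 83]
enqueue(41): [64, 68, 83, 41]
enqueue(56): [64, 68, 83, 41, 56]
dequeue(): [68, 83, 41, 56]
dequeue(): [83, 41, 56]
dequeue(): [41, 56]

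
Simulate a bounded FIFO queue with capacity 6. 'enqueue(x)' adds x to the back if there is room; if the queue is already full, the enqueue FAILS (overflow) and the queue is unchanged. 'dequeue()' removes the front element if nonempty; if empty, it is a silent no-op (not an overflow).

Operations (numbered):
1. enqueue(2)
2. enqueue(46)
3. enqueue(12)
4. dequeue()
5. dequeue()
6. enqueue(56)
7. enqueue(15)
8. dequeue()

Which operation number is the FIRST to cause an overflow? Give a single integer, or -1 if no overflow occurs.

1. enqueue(2): size=1
2. enqueue(46): size=2
3. enqueue(12): size=3
4. dequeue(): size=2
5. dequeue(): size=1
6. enqueue(56): size=2
7. enqueue(15): size=3
8. dequeue(): size=2

Answer: -1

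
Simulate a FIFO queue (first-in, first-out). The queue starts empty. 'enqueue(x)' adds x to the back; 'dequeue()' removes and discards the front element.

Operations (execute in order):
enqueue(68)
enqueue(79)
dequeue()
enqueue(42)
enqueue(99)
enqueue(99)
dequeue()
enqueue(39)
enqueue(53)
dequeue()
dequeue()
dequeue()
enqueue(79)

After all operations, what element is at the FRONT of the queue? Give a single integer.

enqueue(68): queue = [68]
enqueue(79): queue = [68, 79]
dequeue(): queue = [79]
enqueue(42): queue = [79, 42]
enqueue(99): queue = [79, 42, 99]
enqueue(99): queue = [79, 42, 99, 99]
dequeue(): queue = [42, 99, 99]
enqueue(39): queue = [42, 99, 99, 39]
enqueue(53): queue = [42, 99, 99, 39, 53]
dequeue(): queue = [99, 99, 39, 53]
dequeue(): queue = [99, 39, 53]
dequeue(): queue = [39, 53]
enqueue(79): queue = [39, 53, 79]

Answer: 39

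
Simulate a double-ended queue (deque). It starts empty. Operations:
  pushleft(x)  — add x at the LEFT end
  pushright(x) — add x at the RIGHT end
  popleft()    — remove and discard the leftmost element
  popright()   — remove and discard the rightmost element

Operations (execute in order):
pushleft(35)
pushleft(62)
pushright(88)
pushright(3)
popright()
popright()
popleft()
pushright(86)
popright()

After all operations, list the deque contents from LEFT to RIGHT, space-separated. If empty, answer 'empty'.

pushleft(35): [35]
pushleft(62): [62, 35]
pushright(88): [62, 35, 88]
pushright(3): [62, 35, 88, 3]
popright(): [62, 35, 88]
popright(): [62, 35]
popleft(): [35]
pushright(86): [35, 86]
popright(): [35]

Answer: 35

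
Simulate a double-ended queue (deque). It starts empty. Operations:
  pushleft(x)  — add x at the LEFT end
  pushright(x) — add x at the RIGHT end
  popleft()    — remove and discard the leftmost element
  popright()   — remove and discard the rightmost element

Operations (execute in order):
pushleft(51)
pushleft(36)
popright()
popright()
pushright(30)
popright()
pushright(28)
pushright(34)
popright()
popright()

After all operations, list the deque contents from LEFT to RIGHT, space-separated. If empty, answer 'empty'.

Answer: empty

Derivation:
pushleft(51): [51]
pushleft(36): [36, 51]
popright(): [36]
popright(): []
pushright(30): [30]
popright(): []
pushright(28): [28]
pushright(34): [28, 34]
popright(): [28]
popright(): []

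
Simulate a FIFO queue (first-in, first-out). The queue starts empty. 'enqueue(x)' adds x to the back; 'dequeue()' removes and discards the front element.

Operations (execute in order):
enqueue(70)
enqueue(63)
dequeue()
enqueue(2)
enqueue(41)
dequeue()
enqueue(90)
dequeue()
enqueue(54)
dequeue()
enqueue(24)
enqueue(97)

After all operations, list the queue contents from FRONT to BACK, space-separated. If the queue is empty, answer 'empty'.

enqueue(70): [70]
enqueue(63): [70, 63]
dequeue(): [63]
enqueue(2): [63, 2]
enqueue(41): [63, 2, 41]
dequeue(): [2, 41]
enqueue(90): [2, 41, 90]
dequeue(): [41, 90]
enqueue(54): [41, 90, 54]
dequeue(): [90, 54]
enqueue(24): [90, 54, 24]
enqueue(97): [90, 54, 24, 97]

Answer: 90 54 24 97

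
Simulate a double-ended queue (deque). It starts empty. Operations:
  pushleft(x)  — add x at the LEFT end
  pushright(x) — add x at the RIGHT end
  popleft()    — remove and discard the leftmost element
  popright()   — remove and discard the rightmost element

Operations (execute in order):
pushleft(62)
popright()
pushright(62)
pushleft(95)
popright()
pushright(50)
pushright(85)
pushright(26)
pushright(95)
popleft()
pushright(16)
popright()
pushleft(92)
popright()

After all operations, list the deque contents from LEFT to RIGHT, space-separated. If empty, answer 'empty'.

Answer: 92 50 85 26

Derivation:
pushleft(62): [62]
popright(): []
pushright(62): [62]
pushleft(95): [95, 62]
popright(): [95]
pushright(50): [95, 50]
pushright(85): [95, 50, 85]
pushright(26): [95, 50, 85, 26]
pushright(95): [95, 50, 85, 26, 95]
popleft(): [50, 85, 26, 95]
pushright(16): [50, 85, 26, 95, 16]
popright(): [50, 85, 26, 95]
pushleft(92): [92, 50, 85, 26, 95]
popright(): [92, 50, 85, 26]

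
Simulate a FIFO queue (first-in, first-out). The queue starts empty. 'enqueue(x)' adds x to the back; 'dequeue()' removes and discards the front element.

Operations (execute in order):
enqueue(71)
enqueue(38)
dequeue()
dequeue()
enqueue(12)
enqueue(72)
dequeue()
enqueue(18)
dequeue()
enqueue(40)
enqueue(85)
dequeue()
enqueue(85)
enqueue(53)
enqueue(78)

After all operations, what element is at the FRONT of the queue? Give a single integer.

enqueue(71): queue = [71]
enqueue(38): queue = [71, 38]
dequeue(): queue = [38]
dequeue(): queue = []
enqueue(12): queue = [12]
enqueue(72): queue = [12, 72]
dequeue(): queue = [72]
enqueue(18): queue = [72, 18]
dequeue(): queue = [18]
enqueue(40): queue = [18, 40]
enqueue(85): queue = [18, 40, 85]
dequeue(): queue = [40, 85]
enqueue(85): queue = [40, 85, 85]
enqueue(53): queue = [40, 85, 85, 53]
enqueue(78): queue = [40, 85, 85, 53, 78]

Answer: 40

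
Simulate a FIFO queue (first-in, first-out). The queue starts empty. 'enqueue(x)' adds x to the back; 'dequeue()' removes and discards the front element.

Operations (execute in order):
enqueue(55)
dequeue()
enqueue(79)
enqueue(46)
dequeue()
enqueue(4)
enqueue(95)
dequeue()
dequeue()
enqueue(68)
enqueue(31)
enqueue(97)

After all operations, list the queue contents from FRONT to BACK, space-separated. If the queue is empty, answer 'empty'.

enqueue(55): [55]
dequeue(): []
enqueue(79): [79]
enqueue(46): [79, 46]
dequeue(): [46]
enqueue(4): [46, 4]
enqueue(95): [46, 4, 95]
dequeue(): [4, 95]
dequeue(): [95]
enqueue(68): [95, 68]
enqueue(31): [95, 68, 31]
enqueue(97): [95, 68, 31, 97]

Answer: 95 68 31 97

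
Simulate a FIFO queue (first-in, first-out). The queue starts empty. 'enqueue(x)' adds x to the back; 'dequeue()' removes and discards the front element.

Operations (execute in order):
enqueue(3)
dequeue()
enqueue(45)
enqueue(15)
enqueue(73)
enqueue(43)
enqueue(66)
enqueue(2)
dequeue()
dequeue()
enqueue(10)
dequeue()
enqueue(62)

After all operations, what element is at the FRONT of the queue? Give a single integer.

Answer: 43

Derivation:
enqueue(3): queue = [3]
dequeue(): queue = []
enqueue(45): queue = [45]
enqueue(15): queue = [45, 15]
enqueue(73): queue = [45, 15, 73]
enqueue(43): queue = [45, 15, 73, 43]
enqueue(66): queue = [45, 15, 73, 43, 66]
enqueue(2): queue = [45, 15, 73, 43, 66, 2]
dequeue(): queue = [15, 73, 43, 66, 2]
dequeue(): queue = [73, 43, 66, 2]
enqueue(10): queue = [73, 43, 66, 2, 10]
dequeue(): queue = [43, 66, 2, 10]
enqueue(62): queue = [43, 66, 2, 10, 62]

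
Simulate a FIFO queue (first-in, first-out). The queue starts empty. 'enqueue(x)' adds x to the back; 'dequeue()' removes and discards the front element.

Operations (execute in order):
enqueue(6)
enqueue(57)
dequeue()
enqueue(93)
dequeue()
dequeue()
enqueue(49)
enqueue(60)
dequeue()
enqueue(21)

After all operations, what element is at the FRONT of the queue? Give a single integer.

Answer: 60

Derivation:
enqueue(6): queue = [6]
enqueue(57): queue = [6, 57]
dequeue(): queue = [57]
enqueue(93): queue = [57, 93]
dequeue(): queue = [93]
dequeue(): queue = []
enqueue(49): queue = [49]
enqueue(60): queue = [49, 60]
dequeue(): queue = [60]
enqueue(21): queue = [60, 21]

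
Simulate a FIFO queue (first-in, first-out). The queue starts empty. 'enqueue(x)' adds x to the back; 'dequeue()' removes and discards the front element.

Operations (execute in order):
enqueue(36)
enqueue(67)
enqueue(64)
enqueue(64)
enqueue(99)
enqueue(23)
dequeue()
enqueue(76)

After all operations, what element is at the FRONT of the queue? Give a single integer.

enqueue(36): queue = [36]
enqueue(67): queue = [36, 67]
enqueue(64): queue = [36, 67, 64]
enqueue(64): queue = [36, 67, 64, 64]
enqueue(99): queue = [36, 67, 64, 64, 99]
enqueue(23): queue = [36, 67, 64, 64, 99, 23]
dequeue(): queue = [67, 64, 64, 99, 23]
enqueue(76): queue = [67, 64, 64, 99, 23, 76]

Answer: 67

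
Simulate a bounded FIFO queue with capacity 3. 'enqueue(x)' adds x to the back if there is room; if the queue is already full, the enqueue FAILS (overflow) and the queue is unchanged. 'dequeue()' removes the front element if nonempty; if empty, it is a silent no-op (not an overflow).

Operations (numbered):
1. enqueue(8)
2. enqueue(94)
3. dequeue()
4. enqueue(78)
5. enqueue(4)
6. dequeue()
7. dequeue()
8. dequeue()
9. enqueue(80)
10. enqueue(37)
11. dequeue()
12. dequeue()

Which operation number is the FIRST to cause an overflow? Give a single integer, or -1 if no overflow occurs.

Answer: -1

Derivation:
1. enqueue(8): size=1
2. enqueue(94): size=2
3. dequeue(): size=1
4. enqueue(78): size=2
5. enqueue(4): size=3
6. dequeue(): size=2
7. dequeue(): size=1
8. dequeue(): size=0
9. enqueue(80): size=1
10. enqueue(37): size=2
11. dequeue(): size=1
12. dequeue(): size=0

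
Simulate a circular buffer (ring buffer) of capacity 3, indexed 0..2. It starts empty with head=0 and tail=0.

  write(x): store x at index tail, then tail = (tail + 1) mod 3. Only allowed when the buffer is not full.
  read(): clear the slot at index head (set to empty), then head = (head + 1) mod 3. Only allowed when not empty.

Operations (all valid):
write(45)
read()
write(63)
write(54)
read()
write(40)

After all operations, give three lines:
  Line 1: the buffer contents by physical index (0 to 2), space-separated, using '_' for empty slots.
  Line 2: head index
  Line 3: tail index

write(45): buf=[45 _ _], head=0, tail=1, size=1
read(): buf=[_ _ _], head=1, tail=1, size=0
write(63): buf=[_ 63 _], head=1, tail=2, size=1
write(54): buf=[_ 63 54], head=1, tail=0, size=2
read(): buf=[_ _ 54], head=2, tail=0, size=1
write(40): buf=[40 _ 54], head=2, tail=1, size=2

Answer: 40 _ 54
2
1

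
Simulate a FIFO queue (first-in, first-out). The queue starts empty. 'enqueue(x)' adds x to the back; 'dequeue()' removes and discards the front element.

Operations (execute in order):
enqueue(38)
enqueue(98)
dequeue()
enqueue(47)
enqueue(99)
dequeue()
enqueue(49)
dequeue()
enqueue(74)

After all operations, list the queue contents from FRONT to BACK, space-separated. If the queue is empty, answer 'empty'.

Answer: 99 49 74

Derivation:
enqueue(38): [38]
enqueue(98): [38, 98]
dequeue(): [98]
enqueue(47): [98, 47]
enqueue(99): [98, 47, 99]
dequeue(): [47, 99]
enqueue(49): [47, 99, 49]
dequeue(): [99, 49]
enqueue(74): [99, 49, 74]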